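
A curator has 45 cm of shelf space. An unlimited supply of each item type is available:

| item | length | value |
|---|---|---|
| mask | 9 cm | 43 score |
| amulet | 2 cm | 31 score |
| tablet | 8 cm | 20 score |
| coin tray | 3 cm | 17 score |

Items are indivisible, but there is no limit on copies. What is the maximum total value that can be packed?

Best value-per-unit is amulet at 31/2, and filling with it alone uses length 22×2=44. No mix of the others beats 22×31 = 682.

682 score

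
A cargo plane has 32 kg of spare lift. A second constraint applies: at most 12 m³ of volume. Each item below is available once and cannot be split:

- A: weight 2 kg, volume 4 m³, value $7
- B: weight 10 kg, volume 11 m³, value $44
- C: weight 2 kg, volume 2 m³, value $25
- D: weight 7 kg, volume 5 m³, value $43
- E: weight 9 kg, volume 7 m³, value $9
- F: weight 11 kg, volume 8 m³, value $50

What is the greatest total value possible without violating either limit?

Feasible sets respecting both limits:
- A+C+D: weight 11, volume 11, value 75
- C+F: weight 13, volume 10, value 75
- C+D: weight 9, volume 7, value 68
Best: $75.

$75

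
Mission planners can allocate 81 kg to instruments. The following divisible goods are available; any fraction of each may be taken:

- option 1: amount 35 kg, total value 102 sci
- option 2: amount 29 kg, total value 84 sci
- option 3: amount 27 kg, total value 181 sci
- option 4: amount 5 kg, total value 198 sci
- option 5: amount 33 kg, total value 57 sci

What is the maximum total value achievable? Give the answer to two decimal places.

Take in order of value per unit:
- option 4 (198/5 per unit): all 5 → value 198, running total 198.00
- option 3 (181/27 per unit): all 27 → value 181, running total 379.00
- option 1 (102/35 per unit): all 35 → value 102, running total 481.00
- option 2 (84/29 per unit): 14 of 29 → value 14×84/29 = 40.5517, running total 521.55
Total 521.55.

521.55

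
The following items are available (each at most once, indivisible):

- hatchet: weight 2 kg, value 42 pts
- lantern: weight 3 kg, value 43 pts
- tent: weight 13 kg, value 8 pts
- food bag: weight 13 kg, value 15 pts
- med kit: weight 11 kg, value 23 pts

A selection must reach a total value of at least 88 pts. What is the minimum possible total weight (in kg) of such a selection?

Subsets with value ≥ 88, sorted by total weight:
- hatchet+lantern+med kit: weight 16, value 108
- hatchet+lantern+food bag: weight 18, value 100
- hatchet+lantern+tent: weight 18, value 93
Minimum weight: 16 kg.

16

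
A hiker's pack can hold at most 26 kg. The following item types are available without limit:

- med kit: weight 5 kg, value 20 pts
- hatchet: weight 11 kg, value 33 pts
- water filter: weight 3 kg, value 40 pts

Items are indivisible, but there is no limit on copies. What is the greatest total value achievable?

320 pts

Best value-per-unit is water filter at 40/3, and filling with it alone uses weight 8×3=24. No mix of the others beats 8×40 = 320.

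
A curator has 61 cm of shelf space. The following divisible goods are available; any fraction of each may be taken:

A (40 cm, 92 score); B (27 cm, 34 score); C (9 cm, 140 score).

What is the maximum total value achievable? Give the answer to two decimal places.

Take in order of value per unit:
- C (140/9 per unit): all 9 → value 140, running total 140.00
- A (92/40 per unit): all 40 → value 92, running total 232.00
- B (34/27 per unit): 12 of 27 → value 12×34/27 = 15.1111, running total 247.11
Total 247.11.

247.11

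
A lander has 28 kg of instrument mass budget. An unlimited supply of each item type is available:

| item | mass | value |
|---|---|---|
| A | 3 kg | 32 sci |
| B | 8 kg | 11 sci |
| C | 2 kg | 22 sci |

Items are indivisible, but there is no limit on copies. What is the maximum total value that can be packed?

308 sci

Best value-per-unit is C at 22/2, and filling with it alone uses mass 14×2=28. No mix of the others beats 14×22 = 308.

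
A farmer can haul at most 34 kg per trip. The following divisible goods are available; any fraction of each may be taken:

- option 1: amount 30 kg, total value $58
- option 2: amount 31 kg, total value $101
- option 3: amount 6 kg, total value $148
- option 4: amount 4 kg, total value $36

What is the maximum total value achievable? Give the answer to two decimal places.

Take in order of value per unit:
- option 3 (148/6 per unit): all 6 → value 148, running total 148.00
- option 4 (36/4 per unit): all 4 → value 36, running total 184.00
- option 2 (101/31 per unit): 24 of 31 → value 24×101/31 = 78.1935, running total 262.19
Total 262.19.

262.19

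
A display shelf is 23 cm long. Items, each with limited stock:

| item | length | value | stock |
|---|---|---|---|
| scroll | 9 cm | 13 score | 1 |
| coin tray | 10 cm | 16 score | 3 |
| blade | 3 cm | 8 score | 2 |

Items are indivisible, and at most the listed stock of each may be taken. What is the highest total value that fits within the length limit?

40 score

Top feasible selections:
- 2×coin tray + 1×blade: length 23, value 40
- 1×scroll + 1×coin tray + 1×blade: length 22, value 37
Best: 40 score.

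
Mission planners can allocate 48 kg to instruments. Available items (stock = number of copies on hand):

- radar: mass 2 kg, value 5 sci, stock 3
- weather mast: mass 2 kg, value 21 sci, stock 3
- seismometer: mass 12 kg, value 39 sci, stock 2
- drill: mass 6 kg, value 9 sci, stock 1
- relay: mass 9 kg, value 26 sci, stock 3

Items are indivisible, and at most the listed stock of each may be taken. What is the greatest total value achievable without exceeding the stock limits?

193 sci

Top feasible selections:
- 3×weather mast + 2×seismometer + 2×relay: mass 48, value 193
- 1×radar + 3×weather mast + 1×seismometer + 3×relay: mass 47, value 185
- 3×radar + 3×weather mast + 2×seismometer + 1×relay: mass 45, value 182
Best: 193 sci.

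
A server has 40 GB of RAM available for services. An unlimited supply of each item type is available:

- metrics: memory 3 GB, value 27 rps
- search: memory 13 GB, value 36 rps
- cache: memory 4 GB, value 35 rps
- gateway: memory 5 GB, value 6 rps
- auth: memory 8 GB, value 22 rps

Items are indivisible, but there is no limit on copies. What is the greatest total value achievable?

Best value-per-unit is metrics at 27/3; filling with it alone gives 13×27 = 351.
Optimal mix: 12×metrics + 1×cache → memory 40, value 359.

359 rps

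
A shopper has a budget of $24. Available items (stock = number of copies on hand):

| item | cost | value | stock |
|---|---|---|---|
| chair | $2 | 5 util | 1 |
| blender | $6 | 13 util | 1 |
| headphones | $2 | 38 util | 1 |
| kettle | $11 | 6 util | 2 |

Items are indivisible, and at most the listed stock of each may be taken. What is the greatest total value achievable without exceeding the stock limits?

62 util

Best selections within cost 24 and stock limits:
- 1×chair + 1×blender + 1×headphones + 1×kettle: cost 21, value 62
- 1×blender + 1×headphones + 1×kettle: cost 19, value 57
- 1×chair + 1×blender + 1×headphones: cost 10, value 56
- 1×blender + 1×headphones: cost 8, value 51
Best: 62 util.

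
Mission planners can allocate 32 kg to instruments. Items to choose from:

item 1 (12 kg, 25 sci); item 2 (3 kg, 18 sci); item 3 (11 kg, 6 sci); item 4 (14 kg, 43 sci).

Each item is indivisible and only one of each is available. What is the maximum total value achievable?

86 sci

Check high-value combinations within 32 kg:
- item 1+item 2+item 4: mass 12+3+14=29, value 25+18+43=86
- item 1+item 4: mass 12+14=26, value 25+43=68
- item 2+item 3+item 4: mass 3+11+14=28, value 18+6+43=67
Best: 86 sci.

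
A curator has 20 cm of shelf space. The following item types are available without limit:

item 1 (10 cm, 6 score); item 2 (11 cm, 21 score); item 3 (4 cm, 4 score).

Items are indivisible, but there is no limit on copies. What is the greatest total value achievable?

29 score

Best value-per-unit is item 2 at 21/11; filling with it alone gives 1×21 = 21.
Optimal mix: 1×item 2 + 2×item 3 → length 19, value 29.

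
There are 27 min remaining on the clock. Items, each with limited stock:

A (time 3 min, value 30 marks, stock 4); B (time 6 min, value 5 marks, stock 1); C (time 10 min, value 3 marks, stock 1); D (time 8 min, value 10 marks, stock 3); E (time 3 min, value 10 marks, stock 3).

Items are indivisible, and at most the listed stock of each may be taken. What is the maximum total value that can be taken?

155 marks

Best selections within time 27 and stock limits:
- 4×A + 1×B + 3×E: time 27, value 155
- 4×A + 3×E: time 21, value 150
Best: 155 marks.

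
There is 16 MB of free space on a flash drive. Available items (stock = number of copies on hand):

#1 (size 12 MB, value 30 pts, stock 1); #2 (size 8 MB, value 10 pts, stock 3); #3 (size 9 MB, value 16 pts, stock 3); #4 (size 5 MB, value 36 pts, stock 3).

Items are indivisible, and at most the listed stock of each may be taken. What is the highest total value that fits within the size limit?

Top feasible selections:
- 3×#4: size 15, value 108
- 2×#4: size 10, value 72
- 1×#3 + 1×#4: size 14, value 52
Best: 108 pts.

108 pts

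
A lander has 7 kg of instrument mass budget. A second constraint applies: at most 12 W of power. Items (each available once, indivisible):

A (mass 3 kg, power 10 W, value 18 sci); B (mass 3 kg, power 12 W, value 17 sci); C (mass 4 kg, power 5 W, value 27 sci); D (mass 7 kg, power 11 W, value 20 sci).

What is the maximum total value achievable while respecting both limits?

Feasible sets respecting both limits:
- C: mass 4, power 5, value 27
- D: mass 7, power 11, value 20
- A: mass 3, power 10, value 18
Best: 27 sci.

27 sci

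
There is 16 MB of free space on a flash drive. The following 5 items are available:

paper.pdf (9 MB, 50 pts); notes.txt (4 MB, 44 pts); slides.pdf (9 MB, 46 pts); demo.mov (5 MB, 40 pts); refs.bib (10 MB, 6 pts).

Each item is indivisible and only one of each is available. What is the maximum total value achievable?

94 pts

Check high-value combinations within 16 MB:
- paper.pdf+notes.txt: size 9+4=13, value 50+44=94
- notes.txt+slides.pdf: size 4+9=13, value 44+46=90
- paper.pdf+demo.mov: size 9+5=14, value 50+40=90
- slides.pdf+demo.mov: size 9+5=14, value 46+40=86
Best: 94 pts.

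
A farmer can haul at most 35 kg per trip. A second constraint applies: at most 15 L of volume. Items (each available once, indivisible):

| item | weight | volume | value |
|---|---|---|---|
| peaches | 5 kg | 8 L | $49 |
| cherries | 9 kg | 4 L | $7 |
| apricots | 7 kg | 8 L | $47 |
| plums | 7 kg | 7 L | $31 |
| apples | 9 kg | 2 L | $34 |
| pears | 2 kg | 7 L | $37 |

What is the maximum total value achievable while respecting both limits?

$90

Feasible sets respecting both limits:
- peaches+cherries+apples: weight 23, volume 14, value 90
- cherries+apricots+apples: weight 25, volume 14, value 88
- peaches+pears: weight 7, volume 15, value 86
Best: $90.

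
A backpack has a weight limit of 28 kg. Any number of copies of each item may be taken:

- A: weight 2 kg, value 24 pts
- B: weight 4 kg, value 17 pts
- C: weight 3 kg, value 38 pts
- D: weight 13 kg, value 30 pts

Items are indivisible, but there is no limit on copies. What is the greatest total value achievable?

Best value-per-unit is C at 38/3; filling with it alone gives 9×38 = 342.
Optimal mix: 2×A + 8×C → weight 28, value 352.

352 pts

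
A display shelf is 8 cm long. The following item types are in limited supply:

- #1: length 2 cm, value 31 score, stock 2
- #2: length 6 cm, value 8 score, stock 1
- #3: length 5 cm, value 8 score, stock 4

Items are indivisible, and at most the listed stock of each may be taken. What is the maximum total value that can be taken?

62 score

Top feasible selections:
- 2×#1: length 4, value 62
- 1×#1 + 1×#3: length 7, value 39
Best: 62 score.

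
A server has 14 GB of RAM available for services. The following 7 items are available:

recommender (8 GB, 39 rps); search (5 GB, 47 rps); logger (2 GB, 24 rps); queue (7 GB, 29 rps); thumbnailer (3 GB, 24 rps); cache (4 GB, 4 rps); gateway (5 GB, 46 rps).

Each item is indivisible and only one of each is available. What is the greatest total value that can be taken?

This is a 0/1 knapsack; check combinations near the capacity.
- search+logger+gateway: memory 5+2+5=12, value 47+24+46=117
- search+thumbnailer+gateway: memory 5+3+5=13, value 47+24+46=117
- search+logger+queue: memory 5+2+7=14, value 47+24+29=100
- search+logger+thumbnailer+cache: memory 5+2+3+4=14, value 47+24+24+4=99
Best: 117 rps.

117 rps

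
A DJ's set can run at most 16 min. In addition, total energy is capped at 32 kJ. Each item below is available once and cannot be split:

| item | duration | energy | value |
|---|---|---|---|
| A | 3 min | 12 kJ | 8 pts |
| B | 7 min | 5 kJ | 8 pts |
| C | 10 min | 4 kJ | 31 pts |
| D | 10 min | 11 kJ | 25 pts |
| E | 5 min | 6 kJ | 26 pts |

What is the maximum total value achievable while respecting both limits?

57 pts

Feasible sets respecting both limits:
- C+E: duration 15, energy 10, value 57
- D+E: duration 15, energy 17, value 51
- A+B+E: duration 15, energy 23, value 42
- A+C: duration 13, energy 16, value 39
Best: 57 pts.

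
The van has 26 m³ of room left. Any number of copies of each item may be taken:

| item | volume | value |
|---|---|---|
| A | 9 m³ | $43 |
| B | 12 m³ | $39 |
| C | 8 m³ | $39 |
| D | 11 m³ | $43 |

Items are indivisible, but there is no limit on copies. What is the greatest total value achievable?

$125

Best value-per-unit is C at 39/8; filling with it alone gives 3×39 = 117.
Optimal mix: 2×A + 1×C → volume 26, value 125.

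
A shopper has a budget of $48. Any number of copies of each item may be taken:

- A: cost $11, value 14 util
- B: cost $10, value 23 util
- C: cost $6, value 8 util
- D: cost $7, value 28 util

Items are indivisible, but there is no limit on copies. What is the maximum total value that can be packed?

176 util

Best value-per-unit is D at 28/7; filling with it alone gives 6×28 = 168.
Optimal mix: 1×C + 6×D → cost 48, value 176.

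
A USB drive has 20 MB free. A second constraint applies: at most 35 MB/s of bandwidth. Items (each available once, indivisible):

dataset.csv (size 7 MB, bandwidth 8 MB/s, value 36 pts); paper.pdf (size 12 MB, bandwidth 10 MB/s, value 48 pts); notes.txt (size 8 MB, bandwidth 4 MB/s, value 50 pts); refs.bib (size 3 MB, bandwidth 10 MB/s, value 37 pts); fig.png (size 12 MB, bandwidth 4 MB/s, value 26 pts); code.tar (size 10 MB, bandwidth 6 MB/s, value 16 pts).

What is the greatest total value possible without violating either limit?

Feasible sets respecting both limits:
- dataset.csv+notes.txt+refs.bib: size 18, bandwidth 22, value 123
- paper.pdf+notes.txt: size 20, bandwidth 14, value 98
- dataset.csv+refs.bib+code.tar: size 20, bandwidth 24, value 89
- notes.txt+refs.bib: size 11, bandwidth 14, value 87
Best: 123 pts.

123 pts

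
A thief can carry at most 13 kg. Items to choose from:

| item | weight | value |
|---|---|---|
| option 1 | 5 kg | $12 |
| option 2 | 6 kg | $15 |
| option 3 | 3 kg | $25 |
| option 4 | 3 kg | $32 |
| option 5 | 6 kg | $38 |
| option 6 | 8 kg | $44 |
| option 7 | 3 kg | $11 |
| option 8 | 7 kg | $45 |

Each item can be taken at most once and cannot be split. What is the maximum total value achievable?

$102

Check high-value combinations within 13 kg:
- option 3+option 4+option 8: weight 3+3+7=13, value 25+32+45=102
- option 3+option 4+option 5: weight 3+3+6=12, value 25+32+38=95
- option 4+option 7+option 8: weight 3+3+7=13, value 32+11+45=88
- option 5+option 8: weight 6+7=13, value 38+45=83
Best: $102.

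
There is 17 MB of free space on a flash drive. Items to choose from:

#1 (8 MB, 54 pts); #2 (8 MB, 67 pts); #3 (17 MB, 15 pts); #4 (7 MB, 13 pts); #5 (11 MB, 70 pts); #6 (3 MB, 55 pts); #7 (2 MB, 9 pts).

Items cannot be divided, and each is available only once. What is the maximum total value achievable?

This is a 0/1 knapsack; check combinations near the capacity.
- #5+#6+#7: size 11+3+2=16, value 70+55+9=134
- #2+#6+#7: size 8+3+2=13, value 67+55+9=131
- #5+#6: size 11+3=14, value 70+55=125
- #2+#6: size 8+3=11, value 67+55=122
- #1+#2: size 8+8=16, value 54+67=121
Best: 134 pts.

134 pts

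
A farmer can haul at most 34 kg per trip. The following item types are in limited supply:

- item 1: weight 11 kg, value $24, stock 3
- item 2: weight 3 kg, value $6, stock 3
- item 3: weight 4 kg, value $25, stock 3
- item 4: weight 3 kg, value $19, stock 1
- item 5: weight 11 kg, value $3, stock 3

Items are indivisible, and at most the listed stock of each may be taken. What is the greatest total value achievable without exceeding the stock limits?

$130

Best selections within weight 34 and stock limits:
- 1×item 1 + 2×item 2 + 3×item 3 + 1×item 4: weight 32, value 130
- 1×item 1 + 1×item 2 + 3×item 3 + 1×item 4: weight 29, value 124
- 2×item 1 + 3×item 3: weight 34, value 123
- 1×item 1 + 3×item 3 + 1×item 4: weight 26, value 118
Best: $130.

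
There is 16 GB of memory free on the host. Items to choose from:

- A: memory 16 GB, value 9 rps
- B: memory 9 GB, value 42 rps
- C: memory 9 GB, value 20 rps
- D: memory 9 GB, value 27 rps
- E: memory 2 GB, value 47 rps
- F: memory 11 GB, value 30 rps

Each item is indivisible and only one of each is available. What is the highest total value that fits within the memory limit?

Check high-value combinations within 16 GB:
- B+E: memory 9+2=11, value 42+47=89
- E+F: memory 2+11=13, value 47+30=77
- D+E: memory 9+2=11, value 27+47=74
Best: 89 rps.

89 rps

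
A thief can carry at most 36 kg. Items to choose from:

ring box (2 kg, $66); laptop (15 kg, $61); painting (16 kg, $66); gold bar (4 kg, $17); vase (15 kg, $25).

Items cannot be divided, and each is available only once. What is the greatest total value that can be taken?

$193

Check high-value combinations within 36 kg:
- ring box+laptop+painting: weight 2+15+16=33, value 66+61+66=193
- ring box+laptop+gold bar+vase: weight 2+15+4+15=36, value 66+61+17+25=169
- ring box+painting+vase: weight 2+16+15=33, value 66+66+25=157
- ring box+laptop+vase: weight 2+15+15=32, value 66+61+25=152
- ring box+painting+gold bar: weight 2+16+4=22, value 66+66+17=149
Best: $193.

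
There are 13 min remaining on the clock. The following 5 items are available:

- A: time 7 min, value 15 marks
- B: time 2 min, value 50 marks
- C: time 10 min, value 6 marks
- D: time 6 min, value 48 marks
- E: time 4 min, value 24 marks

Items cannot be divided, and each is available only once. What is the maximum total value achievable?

Check high-value combinations within 13 min:
- B+D+E: time 2+6+4=12, value 50+48+24=122
- B+D: time 2+6=8, value 50+48=98
- A+B+E: time 7+2+4=13, value 15+50+24=89
- B+E: time 2+4=6, value 50+24=74
Best: 122 marks.

122 marks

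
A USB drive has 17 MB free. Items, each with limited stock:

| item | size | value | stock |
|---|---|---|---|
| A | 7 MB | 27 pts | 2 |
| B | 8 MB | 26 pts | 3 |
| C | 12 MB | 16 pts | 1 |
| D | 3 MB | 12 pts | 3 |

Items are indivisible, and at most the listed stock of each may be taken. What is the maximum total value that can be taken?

66 pts

Top feasible selections:
- 2×A + 1×D: size 17, value 66
- 1×A + 3×D: size 16, value 63
- 1×B + 3×D: size 17, value 62
Best: 66 pts.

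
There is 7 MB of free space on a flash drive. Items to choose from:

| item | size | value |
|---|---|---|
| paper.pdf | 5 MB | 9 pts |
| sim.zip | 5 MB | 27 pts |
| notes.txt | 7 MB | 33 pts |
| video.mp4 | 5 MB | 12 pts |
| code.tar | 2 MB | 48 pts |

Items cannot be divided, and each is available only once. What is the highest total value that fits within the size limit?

75 pts

Check high-value combinations within 7 MB:
- sim.zip+code.tar: size 5+2=7, value 27+48=75
- video.mp4+code.tar: size 5+2=7, value 12+48=60
- paper.pdf+code.tar: size 5+2=7, value 9+48=57
- code.tar: size 2, value 48
- notes.txt: size 7, value 33
Best: 75 pts.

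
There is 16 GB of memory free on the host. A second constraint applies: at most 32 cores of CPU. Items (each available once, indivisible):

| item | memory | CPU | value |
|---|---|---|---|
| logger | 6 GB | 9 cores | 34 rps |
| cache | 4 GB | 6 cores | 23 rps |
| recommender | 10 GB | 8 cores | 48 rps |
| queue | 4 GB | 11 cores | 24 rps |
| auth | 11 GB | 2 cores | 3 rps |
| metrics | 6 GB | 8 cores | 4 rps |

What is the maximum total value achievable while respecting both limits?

82 rps

Feasible sets respecting both limits:
- logger+recommender: memory 16, CPU 17, value 82
- logger+cache+queue: memory 14, CPU 26, value 81
- recommender+queue: memory 14, CPU 19, value 72
Best: 82 rps.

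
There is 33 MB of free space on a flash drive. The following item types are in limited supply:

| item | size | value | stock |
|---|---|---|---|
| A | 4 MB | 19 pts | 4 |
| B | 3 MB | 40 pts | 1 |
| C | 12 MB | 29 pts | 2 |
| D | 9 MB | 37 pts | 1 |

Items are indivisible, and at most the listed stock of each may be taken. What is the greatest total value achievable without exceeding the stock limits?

Top feasible selections:
- 4×A + 1×B + 1×D: size 28, value 153
- 4×A + 1×B + 1×C: size 31, value 145
- 2×A + 1×B + 1×C + 1×D: size 32, value 144
- 3×A + 1×B + 1×D: size 24, value 134
Best: 153 pts.

153 pts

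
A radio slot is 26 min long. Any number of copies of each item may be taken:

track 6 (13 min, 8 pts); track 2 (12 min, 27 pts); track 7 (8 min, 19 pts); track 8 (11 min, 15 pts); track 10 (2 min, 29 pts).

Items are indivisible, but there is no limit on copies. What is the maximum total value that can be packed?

Best value-per-unit is track 10 at 29/2, and filling with it alone uses duration 13×2=26. No mix of the others beats 13×29 = 377.

377 pts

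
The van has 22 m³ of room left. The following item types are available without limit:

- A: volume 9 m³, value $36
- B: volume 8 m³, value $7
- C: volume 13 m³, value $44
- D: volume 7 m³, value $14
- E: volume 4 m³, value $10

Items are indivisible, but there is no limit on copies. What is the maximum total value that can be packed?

Best value-per-unit is A at 36/9; filling with it alone gives 2×36 = 72.
Optimal mix: 2×A + 1×E → volume 22, value 82.

$82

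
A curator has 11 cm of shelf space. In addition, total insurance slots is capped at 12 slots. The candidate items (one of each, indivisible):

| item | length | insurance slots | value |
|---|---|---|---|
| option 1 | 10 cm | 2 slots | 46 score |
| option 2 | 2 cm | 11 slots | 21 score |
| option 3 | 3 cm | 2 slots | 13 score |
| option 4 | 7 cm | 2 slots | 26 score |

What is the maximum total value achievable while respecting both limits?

46 score

Feasible sets respecting both limits:
- option 1: length 10, insurance slots 2, value 46
- option 3+option 4: length 10, insurance slots 4, value 39
- option 4: length 7, insurance slots 2, value 26
- option 2: length 2, insurance slots 11, value 21
Best: 46 score.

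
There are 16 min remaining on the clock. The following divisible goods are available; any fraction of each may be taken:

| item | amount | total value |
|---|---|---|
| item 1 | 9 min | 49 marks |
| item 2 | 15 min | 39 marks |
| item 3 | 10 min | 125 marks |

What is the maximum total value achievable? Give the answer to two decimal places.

157.67

Take in order of value per unit:
- item 3 (125/10 per unit): all 10 → value 125, running total 125.00
- item 1 (49/9 per unit): 6 of 9 → value 6×49/9 = 32.6667, running total 157.67
Total 157.67.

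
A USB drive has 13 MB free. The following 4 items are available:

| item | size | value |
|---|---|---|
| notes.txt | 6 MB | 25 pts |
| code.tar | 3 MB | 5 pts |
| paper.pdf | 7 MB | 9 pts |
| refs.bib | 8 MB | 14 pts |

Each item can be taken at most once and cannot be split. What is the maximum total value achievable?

Check high-value combinations within 13 MB:
- notes.txt+paper.pdf: size 6+7=13, value 25+9=34
- notes.txt+code.tar: size 6+3=9, value 25+5=30
- notes.txt: size 6, value 25
- code.tar+refs.bib: size 3+8=11, value 5+14=19
- refs.bib: size 8, value 14
Best: 34 pts.

34 pts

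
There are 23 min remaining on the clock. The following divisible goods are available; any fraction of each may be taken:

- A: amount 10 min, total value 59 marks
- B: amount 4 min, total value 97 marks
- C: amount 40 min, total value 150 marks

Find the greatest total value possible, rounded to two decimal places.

189.75

Take in order of value per unit:
- B (97/4 per unit): all 4 → value 97, running total 97.00
- A (59/10 per unit): all 10 → value 59, running total 156.00
- C (150/40 per unit): 9 of 40 → value 9×150/40 = 33.7500, running total 189.75
Total 189.75.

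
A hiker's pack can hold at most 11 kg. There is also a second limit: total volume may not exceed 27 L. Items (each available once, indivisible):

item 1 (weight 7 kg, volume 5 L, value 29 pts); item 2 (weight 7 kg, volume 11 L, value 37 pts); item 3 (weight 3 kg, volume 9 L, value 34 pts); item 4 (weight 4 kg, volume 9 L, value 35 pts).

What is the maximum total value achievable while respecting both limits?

72 pts

Feasible sets respecting both limits:
- item 2+item 4: weight 11, volume 20, value 72
- item 2+item 3: weight 10, volume 20, value 71
- item 3+item 4: weight 7, volume 18, value 69
Best: 72 pts.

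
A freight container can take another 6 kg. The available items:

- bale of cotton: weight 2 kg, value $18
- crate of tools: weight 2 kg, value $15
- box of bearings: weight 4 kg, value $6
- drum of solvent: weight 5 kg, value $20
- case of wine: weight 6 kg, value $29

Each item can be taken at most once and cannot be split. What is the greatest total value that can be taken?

This is a 0/1 knapsack; check combinations near the capacity.
- bale of cotton+crate of tools: weight 2+2=4, value 18+15=33
- case of wine: weight 6, value 29
- bale of cotton+box of bearings: weight 2+4=6, value 18+6=24
- crate of tools+box of bearings: weight 2+4=6, value 15+6=21
Best: $33.

$33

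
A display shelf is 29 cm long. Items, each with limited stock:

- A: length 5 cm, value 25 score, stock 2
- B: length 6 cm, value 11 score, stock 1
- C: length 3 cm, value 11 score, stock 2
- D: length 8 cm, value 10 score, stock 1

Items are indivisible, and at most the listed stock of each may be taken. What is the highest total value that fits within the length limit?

Best selections within length 29 and stock limits:
- 2×A + 1×B + 2×C: length 22, value 83
- 2×A + 2×C + 1×D: length 24, value 82
- 2×A + 1×B + 1×C + 1×D: length 27, value 82
Best: 83 score.

83 score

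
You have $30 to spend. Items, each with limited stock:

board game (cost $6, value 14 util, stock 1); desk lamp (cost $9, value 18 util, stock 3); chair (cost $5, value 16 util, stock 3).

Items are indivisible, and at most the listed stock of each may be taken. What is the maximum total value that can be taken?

80 util

Top feasible selections:
- 1×board game + 1×desk lamp + 3×chair: cost 30, value 80
- 2×desk lamp + 2×chair: cost 28, value 68
- 1×desk lamp + 3×chair: cost 24, value 66
Best: 80 util.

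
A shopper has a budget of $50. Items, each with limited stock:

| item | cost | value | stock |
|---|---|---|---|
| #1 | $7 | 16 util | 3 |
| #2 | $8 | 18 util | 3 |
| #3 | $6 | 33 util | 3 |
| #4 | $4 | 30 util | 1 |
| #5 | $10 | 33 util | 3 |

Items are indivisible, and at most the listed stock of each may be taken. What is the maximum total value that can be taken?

213 util

Best selections within cost 50 and stock limits:
- 1×#2 + 3×#3 + 1×#4 + 2×#5: cost 50, value 213
- 1×#1 + 3×#3 + 1×#4 + 2×#5: cost 49, value 211
Best: 213 util.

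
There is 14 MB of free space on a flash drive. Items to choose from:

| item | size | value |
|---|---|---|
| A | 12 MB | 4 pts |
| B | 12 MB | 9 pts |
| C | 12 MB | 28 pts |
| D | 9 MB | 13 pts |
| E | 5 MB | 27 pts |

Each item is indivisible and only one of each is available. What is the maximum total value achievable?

40 pts

Check high-value combinations within 14 MB:
- D+E: size 9+5=14, value 13+27=40
- C: size 12, value 28
- E: size 5, value 27
- D: size 9, value 13
- B: size 12, value 9
Best: 40 pts.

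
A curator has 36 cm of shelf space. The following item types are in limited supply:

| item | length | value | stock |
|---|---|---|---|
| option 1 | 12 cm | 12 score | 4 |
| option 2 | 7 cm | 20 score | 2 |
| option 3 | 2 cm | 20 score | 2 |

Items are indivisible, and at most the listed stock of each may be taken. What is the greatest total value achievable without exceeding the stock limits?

Top feasible selections:
- 1×option 1 + 2×option 2 + 2×option 3: length 30, value 92
- 2×option 1 + 1×option 2 + 2×option 3: length 35, value 84
- 2×option 2 + 2×option 3: length 18, value 80
Best: 92 score.

92 score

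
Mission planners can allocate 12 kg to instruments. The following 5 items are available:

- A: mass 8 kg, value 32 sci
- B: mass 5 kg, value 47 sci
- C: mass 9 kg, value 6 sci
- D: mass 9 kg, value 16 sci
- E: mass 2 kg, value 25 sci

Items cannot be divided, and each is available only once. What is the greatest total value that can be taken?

This is a 0/1 knapsack; check combinations near the capacity.
- B+E: mass 5+2=7, value 47+25=72
- A+E: mass 8+2=10, value 32+25=57
- B: mass 5, value 47
- D+E: mass 9+2=11, value 16+25=41
- A: mass 8, value 32
Best: 72 sci.

72 sci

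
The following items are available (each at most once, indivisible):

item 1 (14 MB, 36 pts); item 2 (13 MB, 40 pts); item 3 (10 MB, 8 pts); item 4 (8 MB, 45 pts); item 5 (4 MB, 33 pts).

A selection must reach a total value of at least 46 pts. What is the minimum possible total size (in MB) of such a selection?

12

Subsets with value ≥ 46, sorted by total size:
- item 4+item 5: size 12, value 78
- item 2+item 5: size 17, value 73
- item 1+item 5: size 18, value 69
Minimum size: 12 MB.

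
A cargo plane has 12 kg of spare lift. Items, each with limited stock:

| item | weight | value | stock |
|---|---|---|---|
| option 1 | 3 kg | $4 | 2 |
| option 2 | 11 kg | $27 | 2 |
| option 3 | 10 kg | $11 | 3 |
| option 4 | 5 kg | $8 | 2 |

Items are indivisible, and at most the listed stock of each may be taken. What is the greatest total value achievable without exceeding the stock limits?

Best selections within weight 12 and stock limits:
- 1×option 2: weight 11, value 27
- 2×option 4: weight 10, value 16
- 2×option 1 + 1×option 4: weight 11, value 16
Best: $27.

$27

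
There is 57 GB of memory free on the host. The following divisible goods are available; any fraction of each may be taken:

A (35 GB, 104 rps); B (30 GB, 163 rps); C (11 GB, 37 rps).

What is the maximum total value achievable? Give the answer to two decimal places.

Take in order of value per unit:
- B (163/30 per unit): all 30 → value 163, running total 163.00
- C (37/11 per unit): all 11 → value 37, running total 200.00
- A (104/35 per unit): 16 of 35 → value 16×104/35 = 47.5429, running total 247.54
Total 247.54.

247.54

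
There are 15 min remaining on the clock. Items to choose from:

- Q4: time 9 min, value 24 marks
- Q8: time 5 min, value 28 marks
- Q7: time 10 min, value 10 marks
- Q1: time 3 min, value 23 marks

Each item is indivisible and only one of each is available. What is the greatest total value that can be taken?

52 marks

Check high-value combinations within 15 min:
- Q4+Q8: time 9+5=14, value 24+28=52
- Q8+Q1: time 5+3=8, value 28+23=51
- Q4+Q1: time 9+3=12, value 24+23=47
Best: 52 marks.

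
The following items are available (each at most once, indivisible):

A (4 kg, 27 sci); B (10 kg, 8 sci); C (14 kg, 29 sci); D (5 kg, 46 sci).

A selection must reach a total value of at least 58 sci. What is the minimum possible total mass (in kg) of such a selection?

9

Subsets with value ≥ 58, sorted by total mass:
- A+D: mass 9, value 73
- A+B+D: mass 19, value 81
- C+D: mass 19, value 75
Minimum mass: 9 kg.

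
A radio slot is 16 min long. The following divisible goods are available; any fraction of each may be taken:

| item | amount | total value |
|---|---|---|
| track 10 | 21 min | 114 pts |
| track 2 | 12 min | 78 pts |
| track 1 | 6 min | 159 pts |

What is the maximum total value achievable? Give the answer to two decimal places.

224.00

Take in order of value per unit:
- track 1 (159/6 per unit): all 6 → value 159, running total 159.00
- track 2 (78/12 per unit): 10 of 12 → value 10×78/12 = 65.0000, running total 224.00
Total 224.00.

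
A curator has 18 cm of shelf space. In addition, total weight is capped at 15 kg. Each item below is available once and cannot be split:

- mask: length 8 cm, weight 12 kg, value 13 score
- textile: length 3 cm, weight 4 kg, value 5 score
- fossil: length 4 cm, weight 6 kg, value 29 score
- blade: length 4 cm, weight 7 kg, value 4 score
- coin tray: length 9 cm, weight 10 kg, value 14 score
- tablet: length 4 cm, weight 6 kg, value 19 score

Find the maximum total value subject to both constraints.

48 score

Feasible sets respecting both limits:
- fossil+tablet: length 8, weight 12, value 48
- textile+fossil: length 7, weight 10, value 34
- fossil+blade: length 8, weight 13, value 33
Best: 48 score.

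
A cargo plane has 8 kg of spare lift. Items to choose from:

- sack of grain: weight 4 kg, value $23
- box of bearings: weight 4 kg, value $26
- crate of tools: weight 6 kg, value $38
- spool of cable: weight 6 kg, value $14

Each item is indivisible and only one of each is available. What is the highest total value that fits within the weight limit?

Check high-value combinations within 8 kg:
- sack of grain+box of bearings: weight 4+4=8, value 23+26=49
- crate of tools: weight 6, value 38
- box of bearings: weight 4, value 26
- sack of grain: weight 4, value 23
- spool of cable: weight 6, value 14
Best: $49.

$49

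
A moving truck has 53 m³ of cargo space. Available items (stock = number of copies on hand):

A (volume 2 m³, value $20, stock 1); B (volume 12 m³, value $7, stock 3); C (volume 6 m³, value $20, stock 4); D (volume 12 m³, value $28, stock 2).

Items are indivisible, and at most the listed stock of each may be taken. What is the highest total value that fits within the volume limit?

Top feasible selections:
- 1×A + 4×C + 2×D: volume 50, value 156
- 1×A + 3×C + 2×D: volume 44, value 136
- 4×C + 2×D: volume 48, value 136
Best: $156.

$156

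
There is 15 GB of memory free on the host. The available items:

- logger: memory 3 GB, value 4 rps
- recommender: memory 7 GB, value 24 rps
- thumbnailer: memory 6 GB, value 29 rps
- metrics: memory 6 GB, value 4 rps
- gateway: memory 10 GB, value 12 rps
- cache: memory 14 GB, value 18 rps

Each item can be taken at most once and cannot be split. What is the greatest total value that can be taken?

53 rps

Check high-value combinations within 15 GB:
- recommender+thumbnailer: memory 7+6=13, value 24+29=53
- logger+thumbnailer+metrics: memory 3+6+6=15, value 4+29+4=37
- logger+thumbnailer: memory 3+6=9, value 4+29=33
- thumbnailer+metrics: memory 6+6=12, value 29+4=33
Best: 53 rps.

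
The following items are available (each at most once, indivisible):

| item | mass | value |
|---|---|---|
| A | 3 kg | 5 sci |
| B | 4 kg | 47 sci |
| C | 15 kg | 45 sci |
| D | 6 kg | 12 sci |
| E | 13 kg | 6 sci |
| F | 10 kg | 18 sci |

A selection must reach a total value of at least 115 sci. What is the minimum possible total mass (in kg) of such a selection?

Subsets with value ≥ 115, sorted by total mass:
- A+B+C+F: mass 32, value 115
- B+C+D+F: mass 35, value 122
- A+B+C+D+F: mass 38, value 127
Minimum mass: 32 kg.

32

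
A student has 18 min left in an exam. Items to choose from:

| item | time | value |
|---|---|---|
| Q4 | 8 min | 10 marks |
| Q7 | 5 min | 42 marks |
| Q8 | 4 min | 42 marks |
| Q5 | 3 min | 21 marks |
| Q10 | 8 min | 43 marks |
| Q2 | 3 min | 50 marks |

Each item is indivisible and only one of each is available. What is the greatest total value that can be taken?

Check high-value combinations within 18 min:
- Q8+Q5+Q10+Q2: time 4+3+8+3=18, value 42+21+43+50=156
- Q7+Q8+Q5+Q2: time 5+4+3+3=15, value 42+42+21+50=155
- Q8+Q10+Q2: time 4+8+3=15, value 42+43+50=135
- Q7+Q10+Q2: time 5+8+3=16, value 42+43+50=135
Best: 156 marks.

156 marks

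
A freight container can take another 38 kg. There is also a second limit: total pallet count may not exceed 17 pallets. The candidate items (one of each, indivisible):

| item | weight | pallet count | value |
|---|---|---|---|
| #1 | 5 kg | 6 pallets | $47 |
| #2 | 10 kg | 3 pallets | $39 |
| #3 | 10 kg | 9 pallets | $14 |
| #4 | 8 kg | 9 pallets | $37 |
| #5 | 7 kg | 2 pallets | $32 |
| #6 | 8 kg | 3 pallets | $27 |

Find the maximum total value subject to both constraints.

Feasible sets respecting both limits:
- #1+#2+#5+#6: weight 30, pallet count 14, value 145
- #2+#4+#5+#6: weight 33, pallet count 17, value 135
- #1+#2+#5: weight 22, pallet count 11, value 118
- #1+#4+#5: weight 20, pallet count 17, value 116
Best: $145.

$145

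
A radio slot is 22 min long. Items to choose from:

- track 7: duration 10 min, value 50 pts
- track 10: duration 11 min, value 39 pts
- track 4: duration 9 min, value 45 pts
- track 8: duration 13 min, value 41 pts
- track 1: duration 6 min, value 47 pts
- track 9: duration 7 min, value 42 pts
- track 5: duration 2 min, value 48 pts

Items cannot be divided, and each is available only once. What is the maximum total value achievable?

Check high-value combinations within 22 min:
- track 7+track 1+track 5: duration 10+6+2=18, value 50+47+48=145
- track 7+track 4+track 5: duration 10+9+2=21, value 50+45+48=143
- track 4+track 1+track 5: duration 9+6+2=17, value 45+47+48=140
- track 7+track 9+track 5: duration 10+7+2=19, value 50+42+48=140
- track 1+track 9+track 5: duration 6+7+2=15, value 47+42+48=137
Best: 145 pts.

145 pts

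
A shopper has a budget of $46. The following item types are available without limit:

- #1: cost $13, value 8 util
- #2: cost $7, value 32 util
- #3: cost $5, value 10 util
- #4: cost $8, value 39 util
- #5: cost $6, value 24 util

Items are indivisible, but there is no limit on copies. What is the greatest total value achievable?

Best value-per-unit is #4 at 39/8; filling with it alone gives 5×39 = 195.
Optimal mix: 2×#2 + 4×#4 → cost 46, value 220.

220 util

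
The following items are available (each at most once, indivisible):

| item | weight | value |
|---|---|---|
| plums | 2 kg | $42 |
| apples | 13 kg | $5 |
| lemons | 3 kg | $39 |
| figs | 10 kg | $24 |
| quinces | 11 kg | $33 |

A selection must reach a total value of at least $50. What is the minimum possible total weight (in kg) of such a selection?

Subsets with value ≥ 50, sorted by total weight:
- plums+lemons: weight 5, value 81
- plums+figs: weight 12, value 66
- plums+quinces: weight 13, value 75
Minimum weight: 5 kg.

5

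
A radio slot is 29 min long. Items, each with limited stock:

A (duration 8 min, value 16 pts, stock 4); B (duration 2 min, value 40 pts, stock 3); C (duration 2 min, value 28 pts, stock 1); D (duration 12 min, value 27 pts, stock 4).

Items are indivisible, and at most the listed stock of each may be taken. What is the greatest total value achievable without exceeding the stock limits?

Best selections within duration 29 and stock limits:
- 1×A + 3×B + 1×C + 1×D: duration 28, value 191
- 2×A + 3×B + 1×C: duration 24, value 180
Best: 191 pts.

191 pts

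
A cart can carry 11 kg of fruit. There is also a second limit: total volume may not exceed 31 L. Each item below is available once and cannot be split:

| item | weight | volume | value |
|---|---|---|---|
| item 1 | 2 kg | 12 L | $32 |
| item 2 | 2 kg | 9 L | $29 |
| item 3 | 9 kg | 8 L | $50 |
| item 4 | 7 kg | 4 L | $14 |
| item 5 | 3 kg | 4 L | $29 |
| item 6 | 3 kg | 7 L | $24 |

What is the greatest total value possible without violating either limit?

$90

Feasible sets respecting both limits:
- item 1+item 2+item 5: weight 7, volume 25, value 90
- item 1+item 2+item 6: weight 7, volume 28, value 85
- item 1+item 5+item 6: weight 8, volume 23, value 85
Best: $90.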